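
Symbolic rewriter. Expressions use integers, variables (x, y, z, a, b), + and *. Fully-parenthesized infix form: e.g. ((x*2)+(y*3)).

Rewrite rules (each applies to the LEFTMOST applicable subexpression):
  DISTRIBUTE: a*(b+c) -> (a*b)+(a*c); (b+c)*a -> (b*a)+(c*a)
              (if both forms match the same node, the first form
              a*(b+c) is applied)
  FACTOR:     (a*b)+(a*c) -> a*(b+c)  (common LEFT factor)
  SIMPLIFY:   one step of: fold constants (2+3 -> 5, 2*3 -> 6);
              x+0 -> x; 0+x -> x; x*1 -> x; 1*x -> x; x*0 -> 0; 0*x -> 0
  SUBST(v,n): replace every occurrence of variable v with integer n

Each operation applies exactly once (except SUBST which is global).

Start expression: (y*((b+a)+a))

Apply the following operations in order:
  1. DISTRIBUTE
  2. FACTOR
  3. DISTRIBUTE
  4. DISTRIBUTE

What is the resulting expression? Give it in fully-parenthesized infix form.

Answer: (((y*b)+(y*a))+(y*a))

Derivation:
Start: (y*((b+a)+a))
Apply DISTRIBUTE at root (target: (y*((b+a)+a))): (y*((b+a)+a)) -> ((y*(b+a))+(y*a))
Apply FACTOR at root (target: ((y*(b+a))+(y*a))): ((y*(b+a))+(y*a)) -> (y*((b+a)+a))
Apply DISTRIBUTE at root (target: (y*((b+a)+a))): (y*((b+a)+a)) -> ((y*(b+a))+(y*a))
Apply DISTRIBUTE at L (target: (y*(b+a))): ((y*(b+a))+(y*a)) -> (((y*b)+(y*a))+(y*a))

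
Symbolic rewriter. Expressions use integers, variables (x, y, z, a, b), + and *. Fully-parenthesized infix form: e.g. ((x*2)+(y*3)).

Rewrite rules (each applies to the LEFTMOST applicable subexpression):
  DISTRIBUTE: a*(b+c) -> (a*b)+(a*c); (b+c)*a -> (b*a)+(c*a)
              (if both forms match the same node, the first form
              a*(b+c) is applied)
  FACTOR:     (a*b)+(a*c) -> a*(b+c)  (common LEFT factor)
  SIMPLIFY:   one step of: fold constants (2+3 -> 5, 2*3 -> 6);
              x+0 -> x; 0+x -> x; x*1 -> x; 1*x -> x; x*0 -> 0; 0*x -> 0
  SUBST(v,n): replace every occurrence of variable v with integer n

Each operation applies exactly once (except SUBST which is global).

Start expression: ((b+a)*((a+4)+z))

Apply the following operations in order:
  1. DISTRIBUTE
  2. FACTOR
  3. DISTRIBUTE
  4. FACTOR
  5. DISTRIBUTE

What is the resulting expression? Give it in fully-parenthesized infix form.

Answer: (((b+a)*(a+4))+((b+a)*z))

Derivation:
Start: ((b+a)*((a+4)+z))
Apply DISTRIBUTE at root (target: ((b+a)*((a+4)+z))): ((b+a)*((a+4)+z)) -> (((b+a)*(a+4))+((b+a)*z))
Apply FACTOR at root (target: (((b+a)*(a+4))+((b+a)*z))): (((b+a)*(a+4))+((b+a)*z)) -> ((b+a)*((a+4)+z))
Apply DISTRIBUTE at root (target: ((b+a)*((a+4)+z))): ((b+a)*((a+4)+z)) -> (((b+a)*(a+4))+((b+a)*z))
Apply FACTOR at root (target: (((b+a)*(a+4))+((b+a)*z))): (((b+a)*(a+4))+((b+a)*z)) -> ((b+a)*((a+4)+z))
Apply DISTRIBUTE at root (target: ((b+a)*((a+4)+z))): ((b+a)*((a+4)+z)) -> (((b+a)*(a+4))+((b+a)*z))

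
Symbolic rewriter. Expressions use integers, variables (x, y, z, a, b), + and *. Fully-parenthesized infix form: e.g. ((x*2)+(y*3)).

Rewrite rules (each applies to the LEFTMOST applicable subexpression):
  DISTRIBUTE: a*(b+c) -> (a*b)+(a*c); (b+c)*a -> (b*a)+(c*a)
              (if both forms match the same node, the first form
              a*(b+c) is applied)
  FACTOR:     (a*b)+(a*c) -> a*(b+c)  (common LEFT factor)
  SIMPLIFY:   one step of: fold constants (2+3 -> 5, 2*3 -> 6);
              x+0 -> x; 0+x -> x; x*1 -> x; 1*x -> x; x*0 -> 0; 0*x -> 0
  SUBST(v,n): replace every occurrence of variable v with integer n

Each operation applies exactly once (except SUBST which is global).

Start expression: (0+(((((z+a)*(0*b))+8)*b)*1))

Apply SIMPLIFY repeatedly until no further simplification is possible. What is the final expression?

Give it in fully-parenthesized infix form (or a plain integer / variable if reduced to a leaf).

Start: (0+(((((z+a)*(0*b))+8)*b)*1))
Step 1: at root: (0+(((((z+a)*(0*b))+8)*b)*1)) -> (((((z+a)*(0*b))+8)*b)*1); overall: (0+(((((z+a)*(0*b))+8)*b)*1)) -> (((((z+a)*(0*b))+8)*b)*1)
Step 2: at root: (((((z+a)*(0*b))+8)*b)*1) -> ((((z+a)*(0*b))+8)*b); overall: (((((z+a)*(0*b))+8)*b)*1) -> ((((z+a)*(0*b))+8)*b)
Step 3: at LLR: (0*b) -> 0; overall: ((((z+a)*(0*b))+8)*b) -> ((((z+a)*0)+8)*b)
Step 4: at LL: ((z+a)*0) -> 0; overall: ((((z+a)*0)+8)*b) -> ((0+8)*b)
Step 5: at L: (0+8) -> 8; overall: ((0+8)*b) -> (8*b)
Fixed point: (8*b)

Answer: (8*b)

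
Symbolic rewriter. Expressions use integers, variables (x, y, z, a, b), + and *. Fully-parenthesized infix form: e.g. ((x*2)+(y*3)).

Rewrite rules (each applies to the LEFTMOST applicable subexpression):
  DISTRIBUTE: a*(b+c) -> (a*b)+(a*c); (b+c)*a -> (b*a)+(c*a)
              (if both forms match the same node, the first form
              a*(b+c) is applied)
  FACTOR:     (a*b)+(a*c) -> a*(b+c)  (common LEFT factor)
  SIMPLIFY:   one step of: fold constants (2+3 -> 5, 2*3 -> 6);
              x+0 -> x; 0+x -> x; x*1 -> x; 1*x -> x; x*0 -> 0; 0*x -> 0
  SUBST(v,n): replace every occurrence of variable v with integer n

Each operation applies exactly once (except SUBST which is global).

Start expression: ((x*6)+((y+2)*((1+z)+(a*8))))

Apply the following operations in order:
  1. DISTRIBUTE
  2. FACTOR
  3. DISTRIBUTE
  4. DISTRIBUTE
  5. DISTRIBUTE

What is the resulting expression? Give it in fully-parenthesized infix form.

Start: ((x*6)+((y+2)*((1+z)+(a*8))))
Apply DISTRIBUTE at R (target: ((y+2)*((1+z)+(a*8)))): ((x*6)+((y+2)*((1+z)+(a*8)))) -> ((x*6)+(((y+2)*(1+z))+((y+2)*(a*8))))
Apply FACTOR at R (target: (((y+2)*(1+z))+((y+2)*(a*8)))): ((x*6)+(((y+2)*(1+z))+((y+2)*(a*8)))) -> ((x*6)+((y+2)*((1+z)+(a*8))))
Apply DISTRIBUTE at R (target: ((y+2)*((1+z)+(a*8)))): ((x*6)+((y+2)*((1+z)+(a*8)))) -> ((x*6)+(((y+2)*(1+z))+((y+2)*(a*8))))
Apply DISTRIBUTE at RL (target: ((y+2)*(1+z))): ((x*6)+(((y+2)*(1+z))+((y+2)*(a*8)))) -> ((x*6)+((((y+2)*1)+((y+2)*z))+((y+2)*(a*8))))
Apply DISTRIBUTE at RLL (target: ((y+2)*1)): ((x*6)+((((y+2)*1)+((y+2)*z))+((y+2)*(a*8)))) -> ((x*6)+((((y*1)+(2*1))+((y+2)*z))+((y+2)*(a*8))))

Answer: ((x*6)+((((y*1)+(2*1))+((y+2)*z))+((y+2)*(a*8))))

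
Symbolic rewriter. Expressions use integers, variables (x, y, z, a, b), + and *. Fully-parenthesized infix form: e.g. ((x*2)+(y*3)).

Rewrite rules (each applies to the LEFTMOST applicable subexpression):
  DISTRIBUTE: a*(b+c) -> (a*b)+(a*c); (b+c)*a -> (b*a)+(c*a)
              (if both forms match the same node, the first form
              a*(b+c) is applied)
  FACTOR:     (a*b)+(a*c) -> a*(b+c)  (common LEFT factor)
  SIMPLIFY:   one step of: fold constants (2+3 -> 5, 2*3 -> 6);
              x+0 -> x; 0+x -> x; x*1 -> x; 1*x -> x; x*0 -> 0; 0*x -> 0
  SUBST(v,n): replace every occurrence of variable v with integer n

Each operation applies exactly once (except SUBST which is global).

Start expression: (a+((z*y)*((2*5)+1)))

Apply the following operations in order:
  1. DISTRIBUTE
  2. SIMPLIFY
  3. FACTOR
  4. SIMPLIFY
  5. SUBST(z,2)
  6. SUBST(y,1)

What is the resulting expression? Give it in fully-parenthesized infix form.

Start: (a+((z*y)*((2*5)+1)))
Apply DISTRIBUTE at R (target: ((z*y)*((2*5)+1))): (a+((z*y)*((2*5)+1))) -> (a+(((z*y)*(2*5))+((z*y)*1)))
Apply SIMPLIFY at RLR (target: (2*5)): (a+(((z*y)*(2*5))+((z*y)*1))) -> (a+(((z*y)*10)+((z*y)*1)))
Apply FACTOR at R (target: (((z*y)*10)+((z*y)*1))): (a+(((z*y)*10)+((z*y)*1))) -> (a+((z*y)*(10+1)))
Apply SIMPLIFY at RR (target: (10+1)): (a+((z*y)*(10+1))) -> (a+((z*y)*11))
Apply SUBST(z,2): (a+((z*y)*11)) -> (a+((2*y)*11))
Apply SUBST(y,1): (a+((2*y)*11)) -> (a+((2*1)*11))

Answer: (a+((2*1)*11))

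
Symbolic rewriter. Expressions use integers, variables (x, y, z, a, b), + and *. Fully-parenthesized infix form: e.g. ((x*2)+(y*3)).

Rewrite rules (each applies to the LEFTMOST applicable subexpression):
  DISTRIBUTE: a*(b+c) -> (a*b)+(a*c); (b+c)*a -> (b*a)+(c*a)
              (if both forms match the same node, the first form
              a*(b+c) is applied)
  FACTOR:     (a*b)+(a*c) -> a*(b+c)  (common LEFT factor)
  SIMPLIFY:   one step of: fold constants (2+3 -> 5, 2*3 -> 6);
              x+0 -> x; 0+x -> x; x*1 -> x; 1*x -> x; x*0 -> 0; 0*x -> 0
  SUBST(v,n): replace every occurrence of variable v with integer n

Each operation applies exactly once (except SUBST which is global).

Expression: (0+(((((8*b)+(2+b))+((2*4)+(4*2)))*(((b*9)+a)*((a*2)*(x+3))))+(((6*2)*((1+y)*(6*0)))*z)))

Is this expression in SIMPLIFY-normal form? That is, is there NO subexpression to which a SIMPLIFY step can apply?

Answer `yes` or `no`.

Answer: no

Derivation:
Expression: (0+(((((8*b)+(2+b))+((2*4)+(4*2)))*(((b*9)+a)*((a*2)*(x+3))))+(((6*2)*((1+y)*(6*0)))*z)))
Scanning for simplifiable subexpressions (pre-order)...
  at root: (0+(((((8*b)+(2+b))+((2*4)+(4*2)))*(((b*9)+a)*((a*2)*(x+3))))+(((6*2)*((1+y)*(6*0)))*z))) (SIMPLIFIABLE)
  at R: (((((8*b)+(2+b))+((2*4)+(4*2)))*(((b*9)+a)*((a*2)*(x+3))))+(((6*2)*((1+y)*(6*0)))*z)) (not simplifiable)
  at RL: ((((8*b)+(2+b))+((2*4)+(4*2)))*(((b*9)+a)*((a*2)*(x+3)))) (not simplifiable)
  at RLL: (((8*b)+(2+b))+((2*4)+(4*2))) (not simplifiable)
  at RLLL: ((8*b)+(2+b)) (not simplifiable)
  at RLLLL: (8*b) (not simplifiable)
  at RLLLR: (2+b) (not simplifiable)
  at RLLR: ((2*4)+(4*2)) (not simplifiable)
  at RLLRL: (2*4) (SIMPLIFIABLE)
  at RLLRR: (4*2) (SIMPLIFIABLE)
  at RLR: (((b*9)+a)*((a*2)*(x+3))) (not simplifiable)
  at RLRL: ((b*9)+a) (not simplifiable)
  at RLRLL: (b*9) (not simplifiable)
  at RLRR: ((a*2)*(x+3)) (not simplifiable)
  at RLRRL: (a*2) (not simplifiable)
  at RLRRR: (x+3) (not simplifiable)
  at RR: (((6*2)*((1+y)*(6*0)))*z) (not simplifiable)
  at RRL: ((6*2)*((1+y)*(6*0))) (not simplifiable)
  at RRLL: (6*2) (SIMPLIFIABLE)
  at RRLR: ((1+y)*(6*0)) (not simplifiable)
  at RRLRL: (1+y) (not simplifiable)
  at RRLRR: (6*0) (SIMPLIFIABLE)
Found simplifiable subexpr at path root: (0+(((((8*b)+(2+b))+((2*4)+(4*2)))*(((b*9)+a)*((a*2)*(x+3))))+(((6*2)*((1+y)*(6*0)))*z)))
One SIMPLIFY step would give: (((((8*b)+(2+b))+((2*4)+(4*2)))*(((b*9)+a)*((a*2)*(x+3))))+(((6*2)*((1+y)*(6*0)))*z))
-> NOT in normal form.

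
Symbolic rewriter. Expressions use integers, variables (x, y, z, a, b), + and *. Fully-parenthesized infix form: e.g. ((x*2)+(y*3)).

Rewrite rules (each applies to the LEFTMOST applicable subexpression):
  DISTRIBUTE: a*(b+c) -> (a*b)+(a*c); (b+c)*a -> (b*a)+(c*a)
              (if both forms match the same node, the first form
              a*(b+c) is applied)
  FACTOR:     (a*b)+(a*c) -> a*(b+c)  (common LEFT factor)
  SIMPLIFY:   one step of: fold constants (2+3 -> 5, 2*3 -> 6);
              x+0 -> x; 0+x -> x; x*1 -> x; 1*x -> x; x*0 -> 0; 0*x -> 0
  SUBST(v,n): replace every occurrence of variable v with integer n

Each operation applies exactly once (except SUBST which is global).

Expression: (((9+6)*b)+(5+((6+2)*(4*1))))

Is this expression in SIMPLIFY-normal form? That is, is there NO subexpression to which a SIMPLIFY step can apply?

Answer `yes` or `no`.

Answer: no

Derivation:
Expression: (((9+6)*b)+(5+((6+2)*(4*1))))
Scanning for simplifiable subexpressions (pre-order)...
  at root: (((9+6)*b)+(5+((6+2)*(4*1)))) (not simplifiable)
  at L: ((9+6)*b) (not simplifiable)
  at LL: (9+6) (SIMPLIFIABLE)
  at R: (5+((6+2)*(4*1))) (not simplifiable)
  at RR: ((6+2)*(4*1)) (not simplifiable)
  at RRL: (6+2) (SIMPLIFIABLE)
  at RRR: (4*1) (SIMPLIFIABLE)
Found simplifiable subexpr at path LL: (9+6)
One SIMPLIFY step would give: ((15*b)+(5+((6+2)*(4*1))))
-> NOT in normal form.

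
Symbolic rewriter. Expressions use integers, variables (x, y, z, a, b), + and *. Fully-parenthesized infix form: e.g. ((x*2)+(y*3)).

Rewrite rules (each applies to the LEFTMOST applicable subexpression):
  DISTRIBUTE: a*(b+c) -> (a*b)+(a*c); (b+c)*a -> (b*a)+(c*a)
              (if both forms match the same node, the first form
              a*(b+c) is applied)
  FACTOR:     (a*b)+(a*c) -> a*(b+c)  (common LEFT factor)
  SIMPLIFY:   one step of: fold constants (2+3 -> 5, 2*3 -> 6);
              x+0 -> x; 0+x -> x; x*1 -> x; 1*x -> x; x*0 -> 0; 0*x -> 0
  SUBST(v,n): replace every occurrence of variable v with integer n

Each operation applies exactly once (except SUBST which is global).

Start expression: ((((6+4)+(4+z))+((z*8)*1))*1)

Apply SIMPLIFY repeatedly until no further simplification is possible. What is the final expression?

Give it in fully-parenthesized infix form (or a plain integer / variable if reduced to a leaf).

Answer: ((10+(4+z))+(z*8))

Derivation:
Start: ((((6+4)+(4+z))+((z*8)*1))*1)
Step 1: at root: ((((6+4)+(4+z))+((z*8)*1))*1) -> (((6+4)+(4+z))+((z*8)*1)); overall: ((((6+4)+(4+z))+((z*8)*1))*1) -> (((6+4)+(4+z))+((z*8)*1))
Step 2: at LL: (6+4) -> 10; overall: (((6+4)+(4+z))+((z*8)*1)) -> ((10+(4+z))+((z*8)*1))
Step 3: at R: ((z*8)*1) -> (z*8); overall: ((10+(4+z))+((z*8)*1)) -> ((10+(4+z))+(z*8))
Fixed point: ((10+(4+z))+(z*8))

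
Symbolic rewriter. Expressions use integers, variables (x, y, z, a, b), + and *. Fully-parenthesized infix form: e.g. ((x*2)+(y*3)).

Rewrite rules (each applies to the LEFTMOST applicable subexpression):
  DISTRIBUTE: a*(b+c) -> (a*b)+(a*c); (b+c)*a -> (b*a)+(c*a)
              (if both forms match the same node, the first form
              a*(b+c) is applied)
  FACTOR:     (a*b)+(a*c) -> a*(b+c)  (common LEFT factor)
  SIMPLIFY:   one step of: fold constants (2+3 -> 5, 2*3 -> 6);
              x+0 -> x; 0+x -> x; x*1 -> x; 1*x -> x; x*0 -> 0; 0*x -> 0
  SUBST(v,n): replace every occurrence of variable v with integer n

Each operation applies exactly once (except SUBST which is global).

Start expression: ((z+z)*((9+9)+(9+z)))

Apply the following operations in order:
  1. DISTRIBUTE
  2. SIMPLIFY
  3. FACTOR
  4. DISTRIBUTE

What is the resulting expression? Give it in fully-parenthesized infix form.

Start: ((z+z)*((9+9)+(9+z)))
Apply DISTRIBUTE at root (target: ((z+z)*((9+9)+(9+z)))): ((z+z)*((9+9)+(9+z))) -> (((z+z)*(9+9))+((z+z)*(9+z)))
Apply SIMPLIFY at LR (target: (9+9)): (((z+z)*(9+9))+((z+z)*(9+z))) -> (((z+z)*18)+((z+z)*(9+z)))
Apply FACTOR at root (target: (((z+z)*18)+((z+z)*(9+z)))): (((z+z)*18)+((z+z)*(9+z))) -> ((z+z)*(18+(9+z)))
Apply DISTRIBUTE at root (target: ((z+z)*(18+(9+z)))): ((z+z)*(18+(9+z))) -> (((z+z)*18)+((z+z)*(9+z)))

Answer: (((z+z)*18)+((z+z)*(9+z)))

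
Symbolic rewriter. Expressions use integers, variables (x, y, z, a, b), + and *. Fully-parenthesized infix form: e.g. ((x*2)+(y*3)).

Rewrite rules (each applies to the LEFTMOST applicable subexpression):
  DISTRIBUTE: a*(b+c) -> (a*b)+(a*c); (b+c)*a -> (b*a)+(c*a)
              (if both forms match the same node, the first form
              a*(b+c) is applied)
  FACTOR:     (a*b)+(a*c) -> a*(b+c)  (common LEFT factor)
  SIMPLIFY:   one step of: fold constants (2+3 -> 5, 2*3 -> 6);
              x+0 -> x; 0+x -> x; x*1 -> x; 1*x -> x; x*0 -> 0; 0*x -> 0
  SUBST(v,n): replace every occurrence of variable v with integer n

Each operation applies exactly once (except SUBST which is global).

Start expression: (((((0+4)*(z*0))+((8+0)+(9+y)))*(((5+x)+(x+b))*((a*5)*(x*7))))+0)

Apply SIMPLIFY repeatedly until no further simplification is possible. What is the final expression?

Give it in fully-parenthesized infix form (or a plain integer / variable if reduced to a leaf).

Start: (((((0+4)*(z*0))+((8+0)+(9+y)))*(((5+x)+(x+b))*((a*5)*(x*7))))+0)
Step 1: at root: (((((0+4)*(z*0))+((8+0)+(9+y)))*(((5+x)+(x+b))*((a*5)*(x*7))))+0) -> ((((0+4)*(z*0))+((8+0)+(9+y)))*(((5+x)+(x+b))*((a*5)*(x*7)))); overall: (((((0+4)*(z*0))+((8+0)+(9+y)))*(((5+x)+(x+b))*((a*5)*(x*7))))+0) -> ((((0+4)*(z*0))+((8+0)+(9+y)))*(((5+x)+(x+b))*((a*5)*(x*7))))
Step 2: at LLL: (0+4) -> 4; overall: ((((0+4)*(z*0))+((8+0)+(9+y)))*(((5+x)+(x+b))*((a*5)*(x*7)))) -> (((4*(z*0))+((8+0)+(9+y)))*(((5+x)+(x+b))*((a*5)*(x*7))))
Step 3: at LLR: (z*0) -> 0; overall: (((4*(z*0))+((8+0)+(9+y)))*(((5+x)+(x+b))*((a*5)*(x*7)))) -> (((4*0)+((8+0)+(9+y)))*(((5+x)+(x+b))*((a*5)*(x*7))))
Step 4: at LL: (4*0) -> 0; overall: (((4*0)+((8+0)+(9+y)))*(((5+x)+(x+b))*((a*5)*(x*7)))) -> ((0+((8+0)+(9+y)))*(((5+x)+(x+b))*((a*5)*(x*7))))
Step 5: at L: (0+((8+0)+(9+y))) -> ((8+0)+(9+y)); overall: ((0+((8+0)+(9+y)))*(((5+x)+(x+b))*((a*5)*(x*7)))) -> (((8+0)+(9+y))*(((5+x)+(x+b))*((a*5)*(x*7))))
Step 6: at LL: (8+0) -> 8; overall: (((8+0)+(9+y))*(((5+x)+(x+b))*((a*5)*(x*7)))) -> ((8+(9+y))*(((5+x)+(x+b))*((a*5)*(x*7))))
Fixed point: ((8+(9+y))*(((5+x)+(x+b))*((a*5)*(x*7))))

Answer: ((8+(9+y))*(((5+x)+(x+b))*((a*5)*(x*7))))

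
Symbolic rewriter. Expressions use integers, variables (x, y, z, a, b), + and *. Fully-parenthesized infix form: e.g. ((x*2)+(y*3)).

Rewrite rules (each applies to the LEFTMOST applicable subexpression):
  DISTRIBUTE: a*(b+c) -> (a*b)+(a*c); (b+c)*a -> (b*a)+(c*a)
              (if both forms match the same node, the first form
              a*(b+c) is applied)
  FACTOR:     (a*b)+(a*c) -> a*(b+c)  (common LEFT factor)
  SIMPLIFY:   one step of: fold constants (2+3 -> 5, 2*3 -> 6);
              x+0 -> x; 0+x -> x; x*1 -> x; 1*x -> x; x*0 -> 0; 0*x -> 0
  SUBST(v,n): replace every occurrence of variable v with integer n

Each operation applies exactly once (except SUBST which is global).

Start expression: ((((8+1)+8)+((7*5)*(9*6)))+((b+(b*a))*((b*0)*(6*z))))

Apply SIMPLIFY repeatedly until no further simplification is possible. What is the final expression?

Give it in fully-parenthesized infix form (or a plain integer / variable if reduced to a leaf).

Answer: 1907

Derivation:
Start: ((((8+1)+8)+((7*5)*(9*6)))+((b+(b*a))*((b*0)*(6*z))))
Step 1: at LLL: (8+1) -> 9; overall: ((((8+1)+8)+((7*5)*(9*6)))+((b+(b*a))*((b*0)*(6*z)))) -> (((9+8)+((7*5)*(9*6)))+((b+(b*a))*((b*0)*(6*z))))
Step 2: at LL: (9+8) -> 17; overall: (((9+8)+((7*5)*(9*6)))+((b+(b*a))*((b*0)*(6*z)))) -> ((17+((7*5)*(9*6)))+((b+(b*a))*((b*0)*(6*z))))
Step 3: at LRL: (7*5) -> 35; overall: ((17+((7*5)*(9*6)))+((b+(b*a))*((b*0)*(6*z)))) -> ((17+(35*(9*6)))+((b+(b*a))*((b*0)*(6*z))))
Step 4: at LRR: (9*6) -> 54; overall: ((17+(35*(9*6)))+((b+(b*a))*((b*0)*(6*z)))) -> ((17+(35*54))+((b+(b*a))*((b*0)*(6*z))))
Step 5: at LR: (35*54) -> 1890; overall: ((17+(35*54))+((b+(b*a))*((b*0)*(6*z)))) -> ((17+1890)+((b+(b*a))*((b*0)*(6*z))))
Step 6: at L: (17+1890) -> 1907; overall: ((17+1890)+((b+(b*a))*((b*0)*(6*z)))) -> (1907+((b+(b*a))*((b*0)*(6*z))))
Step 7: at RRL: (b*0) -> 0; overall: (1907+((b+(b*a))*((b*0)*(6*z)))) -> (1907+((b+(b*a))*(0*(6*z))))
Step 8: at RR: (0*(6*z)) -> 0; overall: (1907+((b+(b*a))*(0*(6*z)))) -> (1907+((b+(b*a))*0))
Step 9: at R: ((b+(b*a))*0) -> 0; overall: (1907+((b+(b*a))*0)) -> (1907+0)
Step 10: at root: (1907+0) -> 1907; overall: (1907+0) -> 1907
Fixed point: 1907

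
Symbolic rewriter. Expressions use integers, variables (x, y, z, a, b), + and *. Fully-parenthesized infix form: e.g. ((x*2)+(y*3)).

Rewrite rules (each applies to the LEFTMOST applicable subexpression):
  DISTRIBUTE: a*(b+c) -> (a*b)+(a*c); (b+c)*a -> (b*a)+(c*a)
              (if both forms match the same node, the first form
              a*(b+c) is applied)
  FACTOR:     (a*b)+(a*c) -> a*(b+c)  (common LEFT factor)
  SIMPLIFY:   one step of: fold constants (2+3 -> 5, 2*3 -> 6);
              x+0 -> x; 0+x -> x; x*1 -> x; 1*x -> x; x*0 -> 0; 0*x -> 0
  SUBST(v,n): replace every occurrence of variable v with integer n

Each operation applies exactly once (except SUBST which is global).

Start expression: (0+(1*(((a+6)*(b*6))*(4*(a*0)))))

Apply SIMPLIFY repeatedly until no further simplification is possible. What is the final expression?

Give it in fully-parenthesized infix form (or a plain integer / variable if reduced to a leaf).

Start: (0+(1*(((a+6)*(b*6))*(4*(a*0)))))
Step 1: at root: (0+(1*(((a+6)*(b*6))*(4*(a*0))))) -> (1*(((a+6)*(b*6))*(4*(a*0)))); overall: (0+(1*(((a+6)*(b*6))*(4*(a*0))))) -> (1*(((a+6)*(b*6))*(4*(a*0))))
Step 2: at root: (1*(((a+6)*(b*6))*(4*(a*0)))) -> (((a+6)*(b*6))*(4*(a*0))); overall: (1*(((a+6)*(b*6))*(4*(a*0)))) -> (((a+6)*(b*6))*(4*(a*0)))
Step 3: at RR: (a*0) -> 0; overall: (((a+6)*(b*6))*(4*(a*0))) -> (((a+6)*(b*6))*(4*0))
Step 4: at R: (4*0) -> 0; overall: (((a+6)*(b*6))*(4*0)) -> (((a+6)*(b*6))*0)
Step 5: at root: (((a+6)*(b*6))*0) -> 0; overall: (((a+6)*(b*6))*0) -> 0
Fixed point: 0

Answer: 0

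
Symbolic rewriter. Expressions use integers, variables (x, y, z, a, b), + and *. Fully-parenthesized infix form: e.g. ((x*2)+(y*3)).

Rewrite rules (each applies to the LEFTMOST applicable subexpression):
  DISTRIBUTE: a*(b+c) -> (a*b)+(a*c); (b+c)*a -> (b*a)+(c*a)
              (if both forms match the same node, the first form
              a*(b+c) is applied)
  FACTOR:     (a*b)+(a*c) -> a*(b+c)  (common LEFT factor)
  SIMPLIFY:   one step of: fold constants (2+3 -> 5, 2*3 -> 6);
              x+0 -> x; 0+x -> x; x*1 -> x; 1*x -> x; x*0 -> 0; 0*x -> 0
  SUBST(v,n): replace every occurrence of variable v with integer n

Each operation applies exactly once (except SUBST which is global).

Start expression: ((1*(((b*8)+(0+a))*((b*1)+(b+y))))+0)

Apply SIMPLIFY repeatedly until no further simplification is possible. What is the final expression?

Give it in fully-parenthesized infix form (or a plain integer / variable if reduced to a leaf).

Answer: (((b*8)+a)*(b+(b+y)))

Derivation:
Start: ((1*(((b*8)+(0+a))*((b*1)+(b+y))))+0)
Step 1: at root: ((1*(((b*8)+(0+a))*((b*1)+(b+y))))+0) -> (1*(((b*8)+(0+a))*((b*1)+(b+y)))); overall: ((1*(((b*8)+(0+a))*((b*1)+(b+y))))+0) -> (1*(((b*8)+(0+a))*((b*1)+(b+y))))
Step 2: at root: (1*(((b*8)+(0+a))*((b*1)+(b+y)))) -> (((b*8)+(0+a))*((b*1)+(b+y))); overall: (1*(((b*8)+(0+a))*((b*1)+(b+y)))) -> (((b*8)+(0+a))*((b*1)+(b+y)))
Step 3: at LR: (0+a) -> a; overall: (((b*8)+(0+a))*((b*1)+(b+y))) -> (((b*8)+a)*((b*1)+(b+y)))
Step 4: at RL: (b*1) -> b; overall: (((b*8)+a)*((b*1)+(b+y))) -> (((b*8)+a)*(b+(b+y)))
Fixed point: (((b*8)+a)*(b+(b+y)))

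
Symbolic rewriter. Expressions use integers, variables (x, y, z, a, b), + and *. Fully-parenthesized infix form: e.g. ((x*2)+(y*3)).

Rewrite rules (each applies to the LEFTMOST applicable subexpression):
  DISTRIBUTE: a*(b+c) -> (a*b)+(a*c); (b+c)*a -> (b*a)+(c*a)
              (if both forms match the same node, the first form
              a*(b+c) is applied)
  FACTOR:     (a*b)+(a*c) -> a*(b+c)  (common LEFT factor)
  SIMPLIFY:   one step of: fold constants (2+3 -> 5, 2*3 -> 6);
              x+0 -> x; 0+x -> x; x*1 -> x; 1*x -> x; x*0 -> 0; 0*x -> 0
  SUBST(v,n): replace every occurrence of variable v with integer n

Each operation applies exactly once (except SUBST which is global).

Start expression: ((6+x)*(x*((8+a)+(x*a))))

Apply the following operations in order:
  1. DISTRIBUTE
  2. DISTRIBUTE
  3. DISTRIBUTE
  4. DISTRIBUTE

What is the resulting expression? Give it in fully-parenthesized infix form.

Start: ((6+x)*(x*((8+a)+(x*a))))
Apply DISTRIBUTE at root (target: ((6+x)*(x*((8+a)+(x*a))))): ((6+x)*(x*((8+a)+(x*a)))) -> ((6*(x*((8+a)+(x*a))))+(x*(x*((8+a)+(x*a)))))
Apply DISTRIBUTE at LR (target: (x*((8+a)+(x*a)))): ((6*(x*((8+a)+(x*a))))+(x*(x*((8+a)+(x*a))))) -> ((6*((x*(8+a))+(x*(x*a))))+(x*(x*((8+a)+(x*a)))))
Apply DISTRIBUTE at L (target: (6*((x*(8+a))+(x*(x*a))))): ((6*((x*(8+a))+(x*(x*a))))+(x*(x*((8+a)+(x*a))))) -> (((6*(x*(8+a)))+(6*(x*(x*a))))+(x*(x*((8+a)+(x*a)))))
Apply DISTRIBUTE at LLR (target: (x*(8+a))): (((6*(x*(8+a)))+(6*(x*(x*a))))+(x*(x*((8+a)+(x*a))))) -> (((6*((x*8)+(x*a)))+(6*(x*(x*a))))+(x*(x*((8+a)+(x*a)))))

Answer: (((6*((x*8)+(x*a)))+(6*(x*(x*a))))+(x*(x*((8+a)+(x*a)))))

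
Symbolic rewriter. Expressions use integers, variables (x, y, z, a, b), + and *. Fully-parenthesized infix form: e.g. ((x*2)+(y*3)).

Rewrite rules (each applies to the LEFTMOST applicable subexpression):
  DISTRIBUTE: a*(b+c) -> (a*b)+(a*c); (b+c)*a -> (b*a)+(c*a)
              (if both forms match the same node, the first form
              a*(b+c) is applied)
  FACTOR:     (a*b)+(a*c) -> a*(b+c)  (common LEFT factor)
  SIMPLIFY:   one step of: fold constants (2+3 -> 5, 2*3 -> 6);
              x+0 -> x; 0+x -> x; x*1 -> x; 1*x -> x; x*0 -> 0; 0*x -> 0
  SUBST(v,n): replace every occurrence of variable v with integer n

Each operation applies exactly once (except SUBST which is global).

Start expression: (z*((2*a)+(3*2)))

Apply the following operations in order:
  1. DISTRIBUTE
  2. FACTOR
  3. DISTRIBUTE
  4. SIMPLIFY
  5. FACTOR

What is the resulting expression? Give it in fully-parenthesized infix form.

Start: (z*((2*a)+(3*2)))
Apply DISTRIBUTE at root (target: (z*((2*a)+(3*2)))): (z*((2*a)+(3*2))) -> ((z*(2*a))+(z*(3*2)))
Apply FACTOR at root (target: ((z*(2*a))+(z*(3*2)))): ((z*(2*a))+(z*(3*2))) -> (z*((2*a)+(3*2)))
Apply DISTRIBUTE at root (target: (z*((2*a)+(3*2)))): (z*((2*a)+(3*2))) -> ((z*(2*a))+(z*(3*2)))
Apply SIMPLIFY at RR (target: (3*2)): ((z*(2*a))+(z*(3*2))) -> ((z*(2*a))+(z*6))
Apply FACTOR at root (target: ((z*(2*a))+(z*6))): ((z*(2*a))+(z*6)) -> (z*((2*a)+6))

Answer: (z*((2*a)+6))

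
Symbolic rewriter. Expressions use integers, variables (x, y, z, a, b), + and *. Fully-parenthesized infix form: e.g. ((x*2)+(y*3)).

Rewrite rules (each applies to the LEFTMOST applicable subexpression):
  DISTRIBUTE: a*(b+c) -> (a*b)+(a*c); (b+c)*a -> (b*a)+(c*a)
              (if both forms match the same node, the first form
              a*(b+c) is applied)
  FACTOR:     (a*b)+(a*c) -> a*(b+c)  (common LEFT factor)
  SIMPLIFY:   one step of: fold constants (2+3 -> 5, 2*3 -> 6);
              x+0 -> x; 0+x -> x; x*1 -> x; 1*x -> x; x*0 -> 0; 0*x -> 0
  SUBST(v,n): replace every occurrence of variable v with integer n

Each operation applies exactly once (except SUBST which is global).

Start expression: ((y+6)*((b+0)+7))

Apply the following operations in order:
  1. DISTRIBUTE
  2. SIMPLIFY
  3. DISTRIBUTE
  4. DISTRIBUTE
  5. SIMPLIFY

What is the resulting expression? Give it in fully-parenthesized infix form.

Answer: (((y*b)+(6*b))+((y*7)+42))

Derivation:
Start: ((y+6)*((b+0)+7))
Apply DISTRIBUTE at root (target: ((y+6)*((b+0)+7))): ((y+6)*((b+0)+7)) -> (((y+6)*(b+0))+((y+6)*7))
Apply SIMPLIFY at LR (target: (b+0)): (((y+6)*(b+0))+((y+6)*7)) -> (((y+6)*b)+((y+6)*7))
Apply DISTRIBUTE at L (target: ((y+6)*b)): (((y+6)*b)+((y+6)*7)) -> (((y*b)+(6*b))+((y+6)*7))
Apply DISTRIBUTE at R (target: ((y+6)*7)): (((y*b)+(6*b))+((y+6)*7)) -> (((y*b)+(6*b))+((y*7)+(6*7)))
Apply SIMPLIFY at RR (target: (6*7)): (((y*b)+(6*b))+((y*7)+(6*7))) -> (((y*b)+(6*b))+((y*7)+42))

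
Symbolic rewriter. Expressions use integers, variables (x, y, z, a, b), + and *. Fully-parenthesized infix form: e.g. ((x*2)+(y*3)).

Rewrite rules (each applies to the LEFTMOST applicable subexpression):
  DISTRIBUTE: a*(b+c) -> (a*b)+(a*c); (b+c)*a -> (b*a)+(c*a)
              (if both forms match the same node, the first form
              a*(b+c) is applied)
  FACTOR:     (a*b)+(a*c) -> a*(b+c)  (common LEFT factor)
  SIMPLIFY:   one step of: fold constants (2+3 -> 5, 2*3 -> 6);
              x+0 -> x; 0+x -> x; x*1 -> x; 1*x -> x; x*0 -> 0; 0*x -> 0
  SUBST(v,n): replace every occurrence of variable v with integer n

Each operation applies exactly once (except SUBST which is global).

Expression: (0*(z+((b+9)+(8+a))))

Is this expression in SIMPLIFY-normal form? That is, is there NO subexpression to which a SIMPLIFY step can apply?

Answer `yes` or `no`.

Expression: (0*(z+((b+9)+(8+a))))
Scanning for simplifiable subexpressions (pre-order)...
  at root: (0*(z+((b+9)+(8+a)))) (SIMPLIFIABLE)
  at R: (z+((b+9)+(8+a))) (not simplifiable)
  at RR: ((b+9)+(8+a)) (not simplifiable)
  at RRL: (b+9) (not simplifiable)
  at RRR: (8+a) (not simplifiable)
Found simplifiable subexpr at path root: (0*(z+((b+9)+(8+a))))
One SIMPLIFY step would give: 0
-> NOT in normal form.

Answer: no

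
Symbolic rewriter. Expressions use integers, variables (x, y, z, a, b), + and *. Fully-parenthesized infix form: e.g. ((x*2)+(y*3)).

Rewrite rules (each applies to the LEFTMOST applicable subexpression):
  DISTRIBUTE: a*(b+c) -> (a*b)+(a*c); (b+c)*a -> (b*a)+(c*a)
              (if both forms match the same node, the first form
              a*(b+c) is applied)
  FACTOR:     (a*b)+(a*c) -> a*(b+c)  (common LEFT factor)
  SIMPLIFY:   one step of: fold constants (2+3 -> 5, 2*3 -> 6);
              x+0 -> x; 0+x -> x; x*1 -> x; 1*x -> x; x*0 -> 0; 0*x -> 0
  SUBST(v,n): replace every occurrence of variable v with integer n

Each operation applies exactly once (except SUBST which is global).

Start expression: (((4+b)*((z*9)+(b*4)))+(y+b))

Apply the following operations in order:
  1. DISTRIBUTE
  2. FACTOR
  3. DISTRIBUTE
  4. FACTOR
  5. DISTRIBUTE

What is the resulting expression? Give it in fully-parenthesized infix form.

Answer: ((((4+b)*(z*9))+((4+b)*(b*4)))+(y+b))

Derivation:
Start: (((4+b)*((z*9)+(b*4)))+(y+b))
Apply DISTRIBUTE at L (target: ((4+b)*((z*9)+(b*4)))): (((4+b)*((z*9)+(b*4)))+(y+b)) -> ((((4+b)*(z*9))+((4+b)*(b*4)))+(y+b))
Apply FACTOR at L (target: (((4+b)*(z*9))+((4+b)*(b*4)))): ((((4+b)*(z*9))+((4+b)*(b*4)))+(y+b)) -> (((4+b)*((z*9)+(b*4)))+(y+b))
Apply DISTRIBUTE at L (target: ((4+b)*((z*9)+(b*4)))): (((4+b)*((z*9)+(b*4)))+(y+b)) -> ((((4+b)*(z*9))+((4+b)*(b*4)))+(y+b))
Apply FACTOR at L (target: (((4+b)*(z*9))+((4+b)*(b*4)))): ((((4+b)*(z*9))+((4+b)*(b*4)))+(y+b)) -> (((4+b)*((z*9)+(b*4)))+(y+b))
Apply DISTRIBUTE at L (target: ((4+b)*((z*9)+(b*4)))): (((4+b)*((z*9)+(b*4)))+(y+b)) -> ((((4+b)*(z*9))+((4+b)*(b*4)))+(y+b))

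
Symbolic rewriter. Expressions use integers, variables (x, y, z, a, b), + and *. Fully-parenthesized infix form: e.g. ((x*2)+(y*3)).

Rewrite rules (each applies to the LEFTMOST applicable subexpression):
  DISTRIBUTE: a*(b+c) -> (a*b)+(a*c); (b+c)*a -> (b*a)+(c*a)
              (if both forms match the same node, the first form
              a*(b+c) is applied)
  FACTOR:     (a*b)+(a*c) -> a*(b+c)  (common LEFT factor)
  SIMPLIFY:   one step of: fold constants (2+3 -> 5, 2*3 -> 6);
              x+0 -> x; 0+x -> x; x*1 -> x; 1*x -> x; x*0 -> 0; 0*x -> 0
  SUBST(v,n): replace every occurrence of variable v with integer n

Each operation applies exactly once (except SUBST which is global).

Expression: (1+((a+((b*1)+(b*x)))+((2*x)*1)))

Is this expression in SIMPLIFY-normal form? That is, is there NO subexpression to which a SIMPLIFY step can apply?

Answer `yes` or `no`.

Answer: no

Derivation:
Expression: (1+((a+((b*1)+(b*x)))+((2*x)*1)))
Scanning for simplifiable subexpressions (pre-order)...
  at root: (1+((a+((b*1)+(b*x)))+((2*x)*1))) (not simplifiable)
  at R: ((a+((b*1)+(b*x)))+((2*x)*1)) (not simplifiable)
  at RL: (a+((b*1)+(b*x))) (not simplifiable)
  at RLR: ((b*1)+(b*x)) (not simplifiable)
  at RLRL: (b*1) (SIMPLIFIABLE)
  at RLRR: (b*x) (not simplifiable)
  at RR: ((2*x)*1) (SIMPLIFIABLE)
  at RRL: (2*x) (not simplifiable)
Found simplifiable subexpr at path RLRL: (b*1)
One SIMPLIFY step would give: (1+((a+(b+(b*x)))+((2*x)*1)))
-> NOT in normal form.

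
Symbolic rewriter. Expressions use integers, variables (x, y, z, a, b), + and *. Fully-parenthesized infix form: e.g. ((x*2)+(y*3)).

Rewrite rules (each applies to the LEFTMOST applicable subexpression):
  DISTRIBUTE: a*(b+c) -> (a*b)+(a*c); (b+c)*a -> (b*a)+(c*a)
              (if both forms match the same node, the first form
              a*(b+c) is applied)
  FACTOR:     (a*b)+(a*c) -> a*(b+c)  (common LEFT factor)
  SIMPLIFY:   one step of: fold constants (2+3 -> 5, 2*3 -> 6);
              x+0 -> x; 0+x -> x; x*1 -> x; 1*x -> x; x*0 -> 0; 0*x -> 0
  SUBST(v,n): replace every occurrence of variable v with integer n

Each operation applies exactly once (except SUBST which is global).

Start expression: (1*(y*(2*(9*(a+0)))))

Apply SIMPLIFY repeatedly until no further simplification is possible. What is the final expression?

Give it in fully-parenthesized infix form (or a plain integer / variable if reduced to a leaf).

Start: (1*(y*(2*(9*(a+0)))))
Step 1: at root: (1*(y*(2*(9*(a+0))))) -> (y*(2*(9*(a+0)))); overall: (1*(y*(2*(9*(a+0))))) -> (y*(2*(9*(a+0))))
Step 2: at RRR: (a+0) -> a; overall: (y*(2*(9*(a+0)))) -> (y*(2*(9*a)))
Fixed point: (y*(2*(9*a)))

Answer: (y*(2*(9*a)))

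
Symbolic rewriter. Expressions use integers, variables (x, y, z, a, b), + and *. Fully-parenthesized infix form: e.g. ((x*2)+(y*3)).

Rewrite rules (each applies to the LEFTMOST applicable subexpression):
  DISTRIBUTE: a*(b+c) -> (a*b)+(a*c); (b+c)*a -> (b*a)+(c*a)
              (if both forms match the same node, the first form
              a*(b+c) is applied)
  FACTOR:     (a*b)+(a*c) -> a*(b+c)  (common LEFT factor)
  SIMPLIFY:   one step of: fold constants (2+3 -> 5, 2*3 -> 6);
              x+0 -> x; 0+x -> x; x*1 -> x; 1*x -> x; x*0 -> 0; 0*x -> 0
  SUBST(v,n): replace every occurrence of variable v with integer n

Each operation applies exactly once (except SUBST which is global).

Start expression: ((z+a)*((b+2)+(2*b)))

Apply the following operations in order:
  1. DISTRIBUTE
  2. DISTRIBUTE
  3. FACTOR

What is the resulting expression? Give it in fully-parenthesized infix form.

Start: ((z+a)*((b+2)+(2*b)))
Apply DISTRIBUTE at root (target: ((z+a)*((b+2)+(2*b)))): ((z+a)*((b+2)+(2*b))) -> (((z+a)*(b+2))+((z+a)*(2*b)))
Apply DISTRIBUTE at L (target: ((z+a)*(b+2))): (((z+a)*(b+2))+((z+a)*(2*b))) -> ((((z+a)*b)+((z+a)*2))+((z+a)*(2*b)))
Apply FACTOR at L (target: (((z+a)*b)+((z+a)*2))): ((((z+a)*b)+((z+a)*2))+((z+a)*(2*b))) -> (((z+a)*(b+2))+((z+a)*(2*b)))

Answer: (((z+a)*(b+2))+((z+a)*(2*b)))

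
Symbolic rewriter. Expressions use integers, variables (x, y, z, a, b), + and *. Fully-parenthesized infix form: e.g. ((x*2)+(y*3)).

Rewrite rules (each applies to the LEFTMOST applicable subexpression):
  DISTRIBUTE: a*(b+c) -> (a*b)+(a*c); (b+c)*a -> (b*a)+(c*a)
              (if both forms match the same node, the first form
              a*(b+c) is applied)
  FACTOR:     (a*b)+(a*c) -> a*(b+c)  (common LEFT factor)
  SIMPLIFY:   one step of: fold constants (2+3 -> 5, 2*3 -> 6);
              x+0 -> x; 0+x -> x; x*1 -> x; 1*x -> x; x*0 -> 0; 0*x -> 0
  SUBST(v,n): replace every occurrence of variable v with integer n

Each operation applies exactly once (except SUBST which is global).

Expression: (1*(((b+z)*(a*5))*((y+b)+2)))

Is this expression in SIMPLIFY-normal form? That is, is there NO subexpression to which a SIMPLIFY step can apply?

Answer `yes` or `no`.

Expression: (1*(((b+z)*(a*5))*((y+b)+2)))
Scanning for simplifiable subexpressions (pre-order)...
  at root: (1*(((b+z)*(a*5))*((y+b)+2))) (SIMPLIFIABLE)
  at R: (((b+z)*(a*5))*((y+b)+2)) (not simplifiable)
  at RL: ((b+z)*(a*5)) (not simplifiable)
  at RLL: (b+z) (not simplifiable)
  at RLR: (a*5) (not simplifiable)
  at RR: ((y+b)+2) (not simplifiable)
  at RRL: (y+b) (not simplifiable)
Found simplifiable subexpr at path root: (1*(((b+z)*(a*5))*((y+b)+2)))
One SIMPLIFY step would give: (((b+z)*(a*5))*((y+b)+2))
-> NOT in normal form.

Answer: no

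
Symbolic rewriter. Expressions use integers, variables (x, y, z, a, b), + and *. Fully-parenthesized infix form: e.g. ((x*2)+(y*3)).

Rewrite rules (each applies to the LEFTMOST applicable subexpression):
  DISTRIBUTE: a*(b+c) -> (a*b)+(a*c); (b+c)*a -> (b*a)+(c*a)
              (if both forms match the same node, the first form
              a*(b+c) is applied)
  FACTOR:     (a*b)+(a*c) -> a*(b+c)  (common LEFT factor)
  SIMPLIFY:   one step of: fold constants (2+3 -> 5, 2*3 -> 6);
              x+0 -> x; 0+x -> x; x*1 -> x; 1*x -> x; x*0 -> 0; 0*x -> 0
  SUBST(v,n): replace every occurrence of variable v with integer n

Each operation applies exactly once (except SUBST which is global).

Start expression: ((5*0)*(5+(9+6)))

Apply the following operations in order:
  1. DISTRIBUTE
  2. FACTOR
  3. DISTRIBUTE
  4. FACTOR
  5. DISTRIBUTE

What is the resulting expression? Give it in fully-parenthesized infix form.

Start: ((5*0)*(5+(9+6)))
Apply DISTRIBUTE at root (target: ((5*0)*(5+(9+6)))): ((5*0)*(5+(9+6))) -> (((5*0)*5)+((5*0)*(9+6)))
Apply FACTOR at root (target: (((5*0)*5)+((5*0)*(9+6)))): (((5*0)*5)+((5*0)*(9+6))) -> ((5*0)*(5+(9+6)))
Apply DISTRIBUTE at root (target: ((5*0)*(5+(9+6)))): ((5*0)*(5+(9+6))) -> (((5*0)*5)+((5*0)*(9+6)))
Apply FACTOR at root (target: (((5*0)*5)+((5*0)*(9+6)))): (((5*0)*5)+((5*0)*(9+6))) -> ((5*0)*(5+(9+6)))
Apply DISTRIBUTE at root (target: ((5*0)*(5+(9+6)))): ((5*0)*(5+(9+6))) -> (((5*0)*5)+((5*0)*(9+6)))

Answer: (((5*0)*5)+((5*0)*(9+6)))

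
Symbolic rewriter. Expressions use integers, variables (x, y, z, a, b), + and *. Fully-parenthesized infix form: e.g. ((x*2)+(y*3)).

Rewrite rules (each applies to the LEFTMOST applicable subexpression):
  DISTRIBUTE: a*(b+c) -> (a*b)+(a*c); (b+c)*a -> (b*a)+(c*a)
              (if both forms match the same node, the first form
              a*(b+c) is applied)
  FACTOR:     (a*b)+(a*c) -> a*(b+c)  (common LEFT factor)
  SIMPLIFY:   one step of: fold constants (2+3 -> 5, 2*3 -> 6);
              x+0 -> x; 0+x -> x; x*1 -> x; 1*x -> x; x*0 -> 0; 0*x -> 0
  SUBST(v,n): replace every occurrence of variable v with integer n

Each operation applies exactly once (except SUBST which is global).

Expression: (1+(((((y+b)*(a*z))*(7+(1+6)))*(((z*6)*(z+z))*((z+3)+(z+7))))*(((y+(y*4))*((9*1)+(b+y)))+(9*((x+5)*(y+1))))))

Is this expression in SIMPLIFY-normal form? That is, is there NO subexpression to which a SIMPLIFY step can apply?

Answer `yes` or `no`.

Answer: no

Derivation:
Expression: (1+(((((y+b)*(a*z))*(7+(1+6)))*(((z*6)*(z+z))*((z+3)+(z+7))))*(((y+(y*4))*((9*1)+(b+y)))+(9*((x+5)*(y+1))))))
Scanning for simplifiable subexpressions (pre-order)...
  at root: (1+(((((y+b)*(a*z))*(7+(1+6)))*(((z*6)*(z+z))*((z+3)+(z+7))))*(((y+(y*4))*((9*1)+(b+y)))+(9*((x+5)*(y+1)))))) (not simplifiable)
  at R: (((((y+b)*(a*z))*(7+(1+6)))*(((z*6)*(z+z))*((z+3)+(z+7))))*(((y+(y*4))*((9*1)+(b+y)))+(9*((x+5)*(y+1))))) (not simplifiable)
  at RL: ((((y+b)*(a*z))*(7+(1+6)))*(((z*6)*(z+z))*((z+3)+(z+7)))) (not simplifiable)
  at RLL: (((y+b)*(a*z))*(7+(1+6))) (not simplifiable)
  at RLLL: ((y+b)*(a*z)) (not simplifiable)
  at RLLLL: (y+b) (not simplifiable)
  at RLLLR: (a*z) (not simplifiable)
  at RLLR: (7+(1+6)) (not simplifiable)
  at RLLRR: (1+6) (SIMPLIFIABLE)
  at RLR: (((z*6)*(z+z))*((z+3)+(z+7))) (not simplifiable)
  at RLRL: ((z*6)*(z+z)) (not simplifiable)
  at RLRLL: (z*6) (not simplifiable)
  at RLRLR: (z+z) (not simplifiable)
  at RLRR: ((z+3)+(z+7)) (not simplifiable)
  at RLRRL: (z+3) (not simplifiable)
  at RLRRR: (z+7) (not simplifiable)
  at RR: (((y+(y*4))*((9*1)+(b+y)))+(9*((x+5)*(y+1)))) (not simplifiable)
  at RRL: ((y+(y*4))*((9*1)+(b+y))) (not simplifiable)
  at RRLL: (y+(y*4)) (not simplifiable)
  at RRLLR: (y*4) (not simplifiable)
  at RRLR: ((9*1)+(b+y)) (not simplifiable)
  at RRLRL: (9*1) (SIMPLIFIABLE)
  at RRLRR: (b+y) (not simplifiable)
  at RRR: (9*((x+5)*(y+1))) (not simplifiable)
  at RRRR: ((x+5)*(y+1)) (not simplifiable)
  at RRRRL: (x+5) (not simplifiable)
  at RRRRR: (y+1) (not simplifiable)
Found simplifiable subexpr at path RLLRR: (1+6)
One SIMPLIFY step would give: (1+(((((y+b)*(a*z))*(7+7))*(((z*6)*(z+z))*((z+3)+(z+7))))*(((y+(y*4))*((9*1)+(b+y)))+(9*((x+5)*(y+1))))))
-> NOT in normal form.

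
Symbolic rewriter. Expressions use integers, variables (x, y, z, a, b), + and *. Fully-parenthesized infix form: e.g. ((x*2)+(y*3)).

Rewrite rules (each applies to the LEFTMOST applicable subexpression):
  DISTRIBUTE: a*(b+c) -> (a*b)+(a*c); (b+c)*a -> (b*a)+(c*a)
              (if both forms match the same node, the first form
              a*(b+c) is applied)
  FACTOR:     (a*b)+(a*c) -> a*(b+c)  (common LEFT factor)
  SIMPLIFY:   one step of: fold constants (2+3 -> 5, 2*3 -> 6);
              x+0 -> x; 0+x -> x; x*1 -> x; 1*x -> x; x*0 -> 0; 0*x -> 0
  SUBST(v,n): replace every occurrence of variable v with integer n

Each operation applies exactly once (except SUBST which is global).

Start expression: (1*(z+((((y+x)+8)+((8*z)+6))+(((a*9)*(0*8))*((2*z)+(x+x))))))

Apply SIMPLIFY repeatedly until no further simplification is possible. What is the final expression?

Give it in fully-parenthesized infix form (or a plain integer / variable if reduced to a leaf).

Start: (1*(z+((((y+x)+8)+((8*z)+6))+(((a*9)*(0*8))*((2*z)+(x+x))))))
Step 1: at root: (1*(z+((((y+x)+8)+((8*z)+6))+(((a*9)*(0*8))*((2*z)+(x+x)))))) -> (z+((((y+x)+8)+((8*z)+6))+(((a*9)*(0*8))*((2*z)+(x+x))))); overall: (1*(z+((((y+x)+8)+((8*z)+6))+(((a*9)*(0*8))*((2*z)+(x+x)))))) -> (z+((((y+x)+8)+((8*z)+6))+(((a*9)*(0*8))*((2*z)+(x+x)))))
Step 2: at RRLR: (0*8) -> 0; overall: (z+((((y+x)+8)+((8*z)+6))+(((a*9)*(0*8))*((2*z)+(x+x))))) -> (z+((((y+x)+8)+((8*z)+6))+(((a*9)*0)*((2*z)+(x+x)))))
Step 3: at RRL: ((a*9)*0) -> 0; overall: (z+((((y+x)+8)+((8*z)+6))+(((a*9)*0)*((2*z)+(x+x))))) -> (z+((((y+x)+8)+((8*z)+6))+(0*((2*z)+(x+x)))))
Step 4: at RR: (0*((2*z)+(x+x))) -> 0; overall: (z+((((y+x)+8)+((8*z)+6))+(0*((2*z)+(x+x))))) -> (z+((((y+x)+8)+((8*z)+6))+0))
Step 5: at R: ((((y+x)+8)+((8*z)+6))+0) -> (((y+x)+8)+((8*z)+6)); overall: (z+((((y+x)+8)+((8*z)+6))+0)) -> (z+(((y+x)+8)+((8*z)+6)))
Fixed point: (z+(((y+x)+8)+((8*z)+6)))

Answer: (z+(((y+x)+8)+((8*z)+6)))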